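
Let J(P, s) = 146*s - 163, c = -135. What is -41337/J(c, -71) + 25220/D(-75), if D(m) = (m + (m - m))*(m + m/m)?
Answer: 49496173/5843595 ≈ 8.4702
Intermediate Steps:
J(P, s) = -163 + 146*s
D(m) = m*(1 + m) (D(m) = (m + 0)*(m + 1) = m*(1 + m))
-41337/J(c, -71) + 25220/D(-75) = -41337/(-163 + 146*(-71)) + 25220/((-75*(1 - 75))) = -41337/(-163 - 10366) + 25220/((-75*(-74))) = -41337/(-10529) + 25220/5550 = -41337*(-1/10529) + 25220*(1/5550) = 41337/10529 + 2522/555 = 49496173/5843595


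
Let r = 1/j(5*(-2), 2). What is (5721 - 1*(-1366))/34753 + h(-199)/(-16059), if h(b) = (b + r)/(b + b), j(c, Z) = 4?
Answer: 1139359139/5588004376 ≈ 0.20389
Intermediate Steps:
r = ¼ (r = 1/4 = ¼ ≈ 0.25000)
h(b) = (¼ + b)/(2*b) (h(b) = (b + ¼)/(b + b) = (¼ + b)/((2*b)) = (¼ + b)*(1/(2*b)) = (¼ + b)/(2*b))
(5721 - 1*(-1366))/34753 + h(-199)/(-16059) = (5721 - 1*(-1366))/34753 + ((⅛)*(1 + 4*(-199))/(-199))/(-16059) = (5721 + 1366)*(1/34753) + ((⅛)*(-1/199)*(1 - 796))*(-1/16059) = 7087*(1/34753) + ((⅛)*(-1/199)*(-795))*(-1/16059) = 7087/34753 + (795/1592)*(-1/16059) = 7087/34753 - 5/160792 = 1139359139/5588004376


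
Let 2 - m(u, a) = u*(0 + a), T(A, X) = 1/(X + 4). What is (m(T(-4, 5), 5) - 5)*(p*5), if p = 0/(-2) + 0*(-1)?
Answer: 0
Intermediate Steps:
T(A, X) = 1/(4 + X)
m(u, a) = 2 - a*u (m(u, a) = 2 - u*(0 + a) = 2 - u*a = 2 - a*u)
p = 0 (p = 0*(-½) + 0 = 0 + 0 = 0)
(m(T(-4, 5), 5) - 5)*(p*5) = ((2 - 1*5/(4 + 5)) - 5)*(0*5) = ((2 - 1*5/9) - 5)*0 = ((2 - 1*5*⅑) - 5)*0 = ((2 - 5/9) - 5)*0 = (13/9 - 5)*0 = -32/9*0 = 0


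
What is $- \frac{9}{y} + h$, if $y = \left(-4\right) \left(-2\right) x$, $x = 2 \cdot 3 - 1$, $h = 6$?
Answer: $\frac{231}{40} \approx 5.775$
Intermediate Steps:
$x = 5$ ($x = 6 - 1 = 5$)
$y = 40$ ($y = \left(-4\right) \left(-2\right) 5 = 8 \cdot 5 = 40$)
$- \frac{9}{y} + h = - \frac{9}{40} + 6 = \frac{231}{40}$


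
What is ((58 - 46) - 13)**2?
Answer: 1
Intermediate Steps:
((58 - 46) - 13)**2 = (12 - 13)**2 = (-1)**2 = 1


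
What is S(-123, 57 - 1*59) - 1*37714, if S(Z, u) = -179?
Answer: -37893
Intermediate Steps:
S(-123, 57 - 1*59) - 1*37714 = -179 - 1*37714 = -179 - 37714 = -37893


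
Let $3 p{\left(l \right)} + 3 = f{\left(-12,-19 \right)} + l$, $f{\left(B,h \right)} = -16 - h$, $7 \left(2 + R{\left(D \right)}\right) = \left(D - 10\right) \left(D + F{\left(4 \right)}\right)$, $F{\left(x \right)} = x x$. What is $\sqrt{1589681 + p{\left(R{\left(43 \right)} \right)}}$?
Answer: $\frac{\sqrt{701089914}}{21} \approx 1260.9$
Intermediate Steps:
$F{\left(x \right)} = x^{2}$
$R{\left(D \right)} = -2 + \frac{\left(-10 + D\right) \left(16 + D\right)}{7}$ ($R{\left(D \right)} = -2 + \frac{\left(D - 10\right) \left(D + 4^{2}\right)}{7} = -2 + \frac{\left(-10 + D\right) \left(D + 16\right)}{7} = -2 + \frac{\left(-10 + D\right) \left(16 + D\right)}{7}$)
$p{\left(l \right)} = \frac{l}{3}$ ($p{\left(l \right)} = -1 + \frac{\left(-16 - -19\right) + l}{3} = -1 + \frac{\left(-16 + 19\right) + l}{3} = -1 + \frac{3 + l}{3} = -1 + \left(1 + \frac{l}{3}\right) = \frac{l}{3}$)
$\sqrt{1589681 + p{\left(R{\left(43 \right)} \right)}} = \sqrt{1589681 + \frac{- \frac{174}{7} + \frac{43^{2}}{7} + \frac{6}{7} \cdot 43}{3}} = \sqrt{1589681 + \frac{- \frac{174}{7} + \frac{1}{7} \cdot 1849 + \frac{258}{7}}{3}} = \sqrt{1589681 + \frac{- \frac{174}{7} + \frac{1849}{7} + \frac{258}{7}}{3}} = \sqrt{1589681 + \frac{1}{3} \cdot \frac{1933}{7}} = \sqrt{1589681 + \frac{1933}{21}} = \sqrt{\frac{33385234}{21}} = \frac{\sqrt{701089914}}{21}$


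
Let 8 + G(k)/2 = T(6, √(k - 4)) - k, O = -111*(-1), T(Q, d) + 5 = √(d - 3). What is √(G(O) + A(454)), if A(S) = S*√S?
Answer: √(-248 + 2*√(-3 + √107) + 454*√454) ≈ 97.113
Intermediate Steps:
T(Q, d) = -5 + √(-3 + d) (T(Q, d) = -5 + √(d - 3) = -5 + √(-3 + d))
O = 111
A(S) = S^(3/2)
G(k) = -26 - 2*k + 2*√(-3 + √(-4 + k)) (G(k) = -16 + 2*((-5 + √(-3 + √(k - 4))) - k) = -16 + 2*((-5 + √(-3 + √(-4 + k))) - k) = -16 + 2*(-5 + √(-3 + √(-4 + k)) - k) = -16 + (-10 - 2*k + 2*√(-3 + √(-4 + k))) = -26 - 2*k + 2*√(-3 + √(-4 + k)))
√(G(O) + A(454)) = √((-26 - 2*111 + 2*√(-3 + √(-4 + 111))) + 454^(3/2)) = √((-26 - 222 + 2*√(-3 + √107)) + 454*√454) = √((-248 + 2*√(-3 + √107)) + 454*√454) = √(-248 + 2*√(-3 + √107) + 454*√454)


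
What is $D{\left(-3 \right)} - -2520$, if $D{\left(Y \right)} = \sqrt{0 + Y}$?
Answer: $2520 + i \sqrt{3} \approx 2520.0 + 1.732 i$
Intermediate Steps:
$D{\left(Y \right)} = \sqrt{Y}$
$D{\left(-3 \right)} - -2520 = \sqrt{-3} - -2520 = i \sqrt{3} + 2520 = 2520 + i \sqrt{3}$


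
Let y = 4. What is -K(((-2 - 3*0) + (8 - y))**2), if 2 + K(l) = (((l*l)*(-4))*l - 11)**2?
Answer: -71287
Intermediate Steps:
K(l) = -2 + (-11 - 4*l**3)**2 (K(l) = -2 + (((l*l)*(-4))*l - 11)**2 = -2 + ((l**2*(-4))*l - 11)**2 = -2 + ((-4*l**2)*l - 11)**2 = -2 + (-4*l**3 - 11)**2 = -2 + (-11 - 4*l**3)**2)
-K(((-2 - 3*0) + (8 - y))**2) = -(-2 + (11 + 4*(((-2 - 3*0) + (8 - 1*4))**2)**3)**2) = -(-2 + (11 + 4*(((-2 + 0) + (8 - 4))**2)**3)**2) = -(-2 + (11 + 4*((-2 + 4)**2)**3)**2) = -(-2 + (11 + 4*(2**2)**3)**2) = -(-2 + (11 + 4*4**3)**2) = -(-2 + (11 + 4*64)**2) = -(-2 + (11 + 256)**2) = -(-2 + 267**2) = -(-2 + 71289) = -1*71287 = -71287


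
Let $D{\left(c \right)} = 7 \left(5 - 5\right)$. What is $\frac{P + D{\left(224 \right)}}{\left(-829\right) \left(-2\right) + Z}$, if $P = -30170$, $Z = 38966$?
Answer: $- \frac{15085}{20312} \approx -0.74266$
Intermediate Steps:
$D{\left(c \right)} = 0$ ($D{\left(c \right)} = 7 \cdot 0 = 0$)
$\frac{P + D{\left(224 \right)}}{\left(-829\right) \left(-2\right) + Z} = \frac{-30170 + 0}{\left(-829\right) \left(-2\right) + 38966} = - \frac{30170}{1658 + 38966} = - \frac{30170}{40624} = \left(-30170\right) \frac{1}{40624} = - \frac{15085}{20312}$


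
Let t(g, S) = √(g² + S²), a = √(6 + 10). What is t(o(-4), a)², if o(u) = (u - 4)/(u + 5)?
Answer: 80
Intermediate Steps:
a = 4 (a = √16 = 4)
o(u) = (-4 + u)/(5 + u)
t(g, S) = √(S² + g²)
t(o(-4), a)² = (√(4² + ((-4 - 4)/(5 - 4))²))² = (√(16 + (-8/1)²))² = (√(16 + (1*(-8))²))² = (√(16 + (-8)²))² = (√(16 + 64))² = (√80)² = (4*√5)² = 80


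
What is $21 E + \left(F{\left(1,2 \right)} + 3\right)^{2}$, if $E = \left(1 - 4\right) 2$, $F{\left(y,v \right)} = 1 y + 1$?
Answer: $-101$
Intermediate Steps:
$F{\left(y,v \right)} = 1 + y$ ($F{\left(y,v \right)} = y + 1 = 1 + y$)
$E = -6$ ($E = \left(-3\right) 2 = -6$)
$21 E + \left(F{\left(1,2 \right)} + 3\right)^{2} = 21 \left(-6\right) + \left(\left(1 + 1\right) + 3\right)^{2} = -126 + \left(2 + 3\right)^{2} = -126 + 5^{2} = -126 + 25 = -101$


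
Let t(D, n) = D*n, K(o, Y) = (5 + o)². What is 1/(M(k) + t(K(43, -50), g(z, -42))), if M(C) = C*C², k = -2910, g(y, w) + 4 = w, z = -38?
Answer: -1/24642276984 ≈ -4.0581e-11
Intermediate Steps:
g(y, w) = -4 + w
M(C) = C³
1/(M(k) + t(K(43, -50), g(z, -42))) = 1/((-2910)³ + (5 + 43)²*(-4 - 42)) = 1/(-24642171000 + 48²*(-46)) = 1/(-24642171000 + 2304*(-46)) = 1/(-24642171000 - 105984) = 1/(-24642276984) = -1/24642276984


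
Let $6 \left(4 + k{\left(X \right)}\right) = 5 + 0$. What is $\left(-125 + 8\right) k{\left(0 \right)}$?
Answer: $\frac{741}{2} \approx 370.5$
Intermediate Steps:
$k{\left(X \right)} = - \frac{19}{6}$ ($k{\left(X \right)} = -4 + \frac{5 + 0}{6} = -4 + \frac{1}{6} \cdot 5 = -4 + \frac{5}{6} = - \frac{19}{6}$)
$\left(-125 + 8\right) k{\left(0 \right)} = \left(-125 + 8\right) \left(- \frac{19}{6}\right) = \left(-117\right) \left(- \frac{19}{6}\right) = \frac{741}{2}$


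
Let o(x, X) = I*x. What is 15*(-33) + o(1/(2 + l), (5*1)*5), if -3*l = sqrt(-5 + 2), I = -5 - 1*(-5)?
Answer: -495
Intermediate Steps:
I = 0 (I = -5 + 5 = 0)
l = -I*sqrt(3)/3 (l = -sqrt(-5 + 2)/3 = -I*sqrt(3)/3 ≈ -0.57735*I)
o(x, X) = 0 (o(x, X) = 0*x = 0)
15*(-33) + o(1/(2 + l), (5*1)*5) = 15*(-33) + 0 = -495 + 0 = -495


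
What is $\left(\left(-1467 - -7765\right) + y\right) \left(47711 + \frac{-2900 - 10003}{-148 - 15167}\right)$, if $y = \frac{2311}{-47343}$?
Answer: $\frac{24207823523531756}{80562005} \approx 3.0049 \cdot 10^{8}$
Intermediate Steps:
$y = - \frac{2311}{47343}$ ($y = 2311 \left(- \frac{1}{47343}\right) = - \frac{2311}{47343} \approx -0.048814$)
$\left(\left(-1467 - -7765\right) + y\right) \left(47711 + \frac{-2900 - 10003}{-148 - 15167}\right) = \left(\left(-1467 - -7765\right) - \frac{2311}{47343}\right) \left(47711 + \frac{-2900 - 10003}{-148 - 15167}\right) = \left(\left(-1467 + 7765\right) - \frac{2311}{47343}\right) \left(47711 - \frac{12903}{-15315}\right) = \left(6298 - \frac{2311}{47343}\right) \left(47711 - - \frac{4301}{5105}\right) = \frac{298163903 \left(47711 + \frac{4301}{5105}\right)}{47343} = \frac{298163903}{47343} \cdot \frac{243568956}{5105} = \frac{24207823523531756}{80562005}$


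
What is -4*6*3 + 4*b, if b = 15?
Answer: -12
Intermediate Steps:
-4*6*3 + 4*b = -4*6*3 + 4*15 = -24*3 + 60 = -72 + 60 = -12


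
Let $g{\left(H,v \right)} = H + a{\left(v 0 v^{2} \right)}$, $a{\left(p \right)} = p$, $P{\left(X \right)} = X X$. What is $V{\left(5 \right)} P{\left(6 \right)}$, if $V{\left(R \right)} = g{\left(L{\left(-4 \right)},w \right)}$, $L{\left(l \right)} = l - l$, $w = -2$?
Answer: $0$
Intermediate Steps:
$P{\left(X \right)} = X^{2}$
$L{\left(l \right)} = 0$
$g{\left(H,v \right)} = H$ ($g{\left(H,v \right)} = H + v 0 v^{2} = H + 0 v^{2} = H + 0 = H$)
$V{\left(R \right)} = 0$
$V{\left(5 \right)} P{\left(6 \right)} = 0 \cdot 6^{2} = 0 \cdot 36 = 0$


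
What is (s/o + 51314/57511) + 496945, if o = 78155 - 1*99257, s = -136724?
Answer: 301549983877141/606798561 ≈ 4.9695e+5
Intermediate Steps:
o = -21102 (o = 78155 - 99257 = -21102)
(s/o + 51314/57511) + 496945 = (-136724/(-21102) + 51314/57511) + 496945 = (-136724*(-1/21102) + 51314*(1/57511)) + 496945 = (68362/10551 + 51314/57511) + 496945 = 4472980996/606798561 + 496945 = 301549983877141/606798561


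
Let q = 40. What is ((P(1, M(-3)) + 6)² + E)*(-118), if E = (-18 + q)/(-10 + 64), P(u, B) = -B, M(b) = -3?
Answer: -259364/27 ≈ -9606.1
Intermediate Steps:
E = 11/27 (E = (-18 + 40)/(-10 + 64) = 22/54 = 22*(1/54) = 11/27 ≈ 0.40741)
((P(1, M(-3)) + 6)² + E)*(-118) = ((-1*(-3) + 6)² + 11/27)*(-118) = ((3 + 6)² + 11/27)*(-118) = (9² + 11/27)*(-118) = (81 + 11/27)*(-118) = (2198/27)*(-118) = -259364/27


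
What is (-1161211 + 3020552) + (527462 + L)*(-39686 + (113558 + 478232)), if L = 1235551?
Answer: 973368388693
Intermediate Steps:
(-1161211 + 3020552) + (527462 + L)*(-39686 + (113558 + 478232)) = (-1161211 + 3020552) + (527462 + 1235551)*(-39686 + (113558 + 478232)) = 1859341 + 1763013*(-39686 + 591790) = 1859341 + 1763013*552104 = 1859341 + 973366529352 = 973368388693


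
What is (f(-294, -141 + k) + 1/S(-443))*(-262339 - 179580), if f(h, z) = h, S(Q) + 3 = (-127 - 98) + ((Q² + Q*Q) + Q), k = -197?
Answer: 50907803585903/391827 ≈ 1.2992e+8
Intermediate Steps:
S(Q) = -228 + Q + 2*Q² (S(Q) = -3 + ((-127 - 98) + ((Q² + Q*Q) + Q)) = -3 + (-225 + ((Q² + Q²) + Q)) = -3 + (-225 + (2*Q² + Q)) = -3 + (-225 + (Q + 2*Q²)) = -3 + (-225 + Q + 2*Q²) = -228 + Q + 2*Q²)
(f(-294, -141 + k) + 1/S(-443))*(-262339 - 179580) = (-294 + 1/(-228 - 443 + 2*(-443)²))*(-262339 - 179580) = (-294 + 1/(-228 - 443 + 2*196249))*(-441919) = (-294 + 1/(-228 - 443 + 392498))*(-441919) = (-294 + 1/391827)*(-441919) = -115197137/391827*(-441919) = 50907803585903/391827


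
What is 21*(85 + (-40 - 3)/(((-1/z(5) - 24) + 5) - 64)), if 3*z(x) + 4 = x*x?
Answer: 348397/194 ≈ 1795.9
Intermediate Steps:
z(x) = -4/3 + x²/3 (z(x) = -4/3 + (x*x)/3 = -4/3 + x²/3)
21*(85 + (-40 - 3)/(((-1/z(5) - 24) + 5) - 64)) = 21*(85 + (-40 - 3)/(((-1/(-4/3 + (⅓)*5²) - 24) + 5) - 64)) = 21*(85 - 43/(((-1/(-4/3 + (⅓)*25) - 24) + 5) - 64)) = 21*(85 - 43/(((-1/(-4/3 + 25/3) - 24) + 5) - 64)) = 21*(85 - 43/(((-1/7 - 24) + 5) - 64)) = 21*(85 - 43/(((-1*⅐ - 24) + 5) - 64)) = 21*(85 - 43/(((-⅐ - 24) + 5) - 64)) = 21*(85 - 43/((-169/7 + 5) - 64)) = 21*(85 - 43/(-134/7 - 64)) = 21*(85 - 43/(-582/7)) = 21*(85 - 43*(-7/582)) = 21*(85 + 301/582) = 21*(49771/582) = 348397/194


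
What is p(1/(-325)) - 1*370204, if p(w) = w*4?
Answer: -120316304/325 ≈ -3.7020e+5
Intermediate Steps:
p(w) = 4*w
p(1/(-325)) - 1*370204 = 4/(-325) - 1*370204 = 4*(-1/325) - 370204 = -4/325 - 370204 = -120316304/325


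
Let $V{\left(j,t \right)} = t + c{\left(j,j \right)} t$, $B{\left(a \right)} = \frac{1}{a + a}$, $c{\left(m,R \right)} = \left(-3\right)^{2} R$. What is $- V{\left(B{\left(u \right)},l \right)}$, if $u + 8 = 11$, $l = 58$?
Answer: $-145$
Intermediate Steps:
$c{\left(m,R \right)} = 9 R$
$u = 3$ ($u = -8 + 11 = 3$)
$B{\left(a \right)} = \frac{1}{2 a}$
$V{\left(j,t \right)} = t + 9 j t$
$- V{\left(B{\left(u \right)},l \right)} = - 58 \left(1 + 9 \frac{1}{2 \cdot 3}\right) = - 58 \left(1 + 9 \cdot \frac{1}{2} \cdot \frac{1}{3}\right) = - 58 \left(1 + 9 \cdot \frac{1}{6}\right) = - 58 \left(1 + \frac{3}{2}\right) = - \frac{58 \cdot 5}{2} = \left(-1\right) 145 = -145$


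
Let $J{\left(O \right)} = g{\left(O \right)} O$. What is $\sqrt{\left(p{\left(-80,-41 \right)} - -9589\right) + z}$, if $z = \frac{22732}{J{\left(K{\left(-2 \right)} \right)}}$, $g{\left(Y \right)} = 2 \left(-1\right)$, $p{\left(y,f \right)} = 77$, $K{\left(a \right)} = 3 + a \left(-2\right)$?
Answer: $\frac{2 \sqrt{98518}}{7} \approx 89.679$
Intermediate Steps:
$K{\left(a \right)} = 3 - 2 a$
$g{\left(Y \right)} = -2$
$J{\left(O \right)} = - 2 O$
$z = - \frac{11366}{7}$ ($z = \frac{22732}{\left(-2\right) \left(3 - -4\right)} = \frac{22732}{\left(-2\right) \left(3 + 4\right)} = \frac{22732}{\left(-2\right) 7} = \frac{22732}{-14} = 22732 \left(- \frac{1}{14}\right) = - \frac{11366}{7} \approx -1623.7$)
$\sqrt{\left(p{\left(-80,-41 \right)} - -9589\right) + z} = \sqrt{\left(77 - -9589\right) - \frac{11366}{7}} = \sqrt{\left(77 + 9589\right) - \frac{11366}{7}} = \sqrt{9666 - \frac{11366}{7}} = \sqrt{\frac{56296}{7}} = \frac{2 \sqrt{98518}}{7}$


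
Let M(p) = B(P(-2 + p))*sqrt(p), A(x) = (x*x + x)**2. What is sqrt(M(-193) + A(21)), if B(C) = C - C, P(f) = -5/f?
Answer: 462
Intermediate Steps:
A(x) = (x + x**2)**2 (A(x) = (x**2 + x)**2 = (x + x**2)**2)
B(C) = 0
M(p) = 0 (M(p) = 0*sqrt(p) = 0)
sqrt(M(-193) + A(21)) = sqrt(0 + 21**2*(1 + 21)**2) = sqrt(0 + 441*22**2) = sqrt(0 + 441*484) = sqrt(0 + 213444) = sqrt(213444) = 462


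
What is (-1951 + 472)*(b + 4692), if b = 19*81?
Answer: -9215649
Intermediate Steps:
b = 1539
(-1951 + 472)*(b + 4692) = (-1951 + 472)*(1539 + 4692) = -1479*6231 = -9215649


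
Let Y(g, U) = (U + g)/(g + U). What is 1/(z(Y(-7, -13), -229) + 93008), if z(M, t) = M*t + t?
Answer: 1/92550 ≈ 1.0805e-5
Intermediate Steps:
Y(g, U) = 1 (Y(g, U) = (U + g)/(U + g) = 1)
z(M, t) = t + M*t
1/(z(Y(-7, -13), -229) + 93008) = 1/(-229*(1 + 1) + 93008) = 1/(-229*2 + 93008) = 1/(-458 + 93008) = 1/92550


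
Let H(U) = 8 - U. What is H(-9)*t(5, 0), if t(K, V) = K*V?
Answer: 0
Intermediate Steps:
H(-9)*t(5, 0) = (8 - 1*(-9))*(5*0) = (8 + 9)*0 = 17*0 = 0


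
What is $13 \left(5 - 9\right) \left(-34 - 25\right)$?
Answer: $3068$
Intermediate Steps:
$13 \left(5 - 9\right) \left(-34 - 25\right) = 13 \left(-4\right) \left(-34 - 25\right) = \left(-52\right) \left(-59\right) = 3068$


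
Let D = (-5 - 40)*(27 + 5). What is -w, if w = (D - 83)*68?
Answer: 103564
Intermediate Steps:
D = -1440 (D = -45*32 = -1440)
w = -103564 (w = (-1440 - 83)*68 = -1523*68 = -103564)
-w = -1*(-103564) = 103564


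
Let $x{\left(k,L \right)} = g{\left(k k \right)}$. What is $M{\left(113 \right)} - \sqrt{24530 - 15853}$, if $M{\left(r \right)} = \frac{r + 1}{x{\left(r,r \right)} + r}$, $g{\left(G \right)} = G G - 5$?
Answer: $\frac{114}{163047469} - \sqrt{8677} \approx -93.15$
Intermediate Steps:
$g{\left(G \right)} = -5 + G^{2}$ ($g{\left(G \right)} = G^{2} - 5 = -5 + G^{2}$)
$x{\left(k,L \right)} = -5 + k^{4}$ ($x{\left(k,L \right)} = -5 + \left(k k\right)^{2} = -5 + \left(k^{2}\right)^{2} = -5 + k^{4}$)
$M{\left(r \right)} = \frac{1 + r}{-5 + r + r^{4}}$ ($M{\left(r \right)} = \frac{r + 1}{\left(-5 + r^{4}\right) + r} = \frac{1 + r}{-5 + r + r^{4}}$)
$M{\left(113 \right)} - \sqrt{24530 - 15853} = \frac{1 + 113}{-5 + 113 + 113^{4}} - \sqrt{24530 - 15853} = \frac{1}{-5 + 113 + 163047361} \cdot 114 - \sqrt{8677} = \frac{1}{163047469} \cdot 114 - \sqrt{8677} = \frac{114}{163047469} - \sqrt{8677}$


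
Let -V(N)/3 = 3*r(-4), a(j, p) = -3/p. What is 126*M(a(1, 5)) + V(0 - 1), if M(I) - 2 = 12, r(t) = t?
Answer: 1800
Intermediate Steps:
M(I) = 14 (M(I) = 2 + 12 = 14)
V(N) = 36 (V(N) = -9*(-4) = -3*(-12) = 36)
126*M(a(1, 5)) + V(0 - 1) = 126*14 + 36 = 1764 + 36 = 1800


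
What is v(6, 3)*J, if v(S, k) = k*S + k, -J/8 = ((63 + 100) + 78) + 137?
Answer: -63504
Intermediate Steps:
J = -3024 (J = -8*(((63 + 100) + 78) + 137) = -8*((163 + 78) + 137) = -8*(241 + 137) = -8*378 = -3024)
v(S, k) = k + S*k (v(S, k) = S*k + k = k + S*k)
v(6, 3)*J = (3*(1 + 6))*(-3024) = (3*7)*(-3024) = 21*(-3024) = -63504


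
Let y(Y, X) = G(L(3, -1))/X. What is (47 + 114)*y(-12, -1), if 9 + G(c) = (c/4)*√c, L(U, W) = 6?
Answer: 1449 - 483*√6/2 ≈ 857.45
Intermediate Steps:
G(c) = -9 + c^(3/2)/4 (G(c) = -9 + (c/4)*√c = -9 + c^(3/2)/4)
y(Y, X) = (-9 + 3*√6/2)/X (y(Y, X) = (-9 + 6^(3/2)/4)/X = (-9 + (6*√6)/4)/X = (-9 + 3*√6/2)/X)
(47 + 114)*y(-12, -1) = (47 + 114)*((3/2)*(-6 + √6)/(-1)) = 161*((3/2)*(-1)*(-6 + √6)) = 161*(9 - 3*√6/2) = 1449 - 483*√6/2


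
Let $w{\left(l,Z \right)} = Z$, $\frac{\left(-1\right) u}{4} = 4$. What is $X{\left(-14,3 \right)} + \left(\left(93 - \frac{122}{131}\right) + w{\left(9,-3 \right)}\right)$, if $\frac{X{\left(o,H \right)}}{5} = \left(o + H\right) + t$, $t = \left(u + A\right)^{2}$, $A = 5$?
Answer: $\frac{83718}{131} \approx 639.07$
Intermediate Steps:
$u = -16$ ($u = \left(-4\right) 4 = -16$)
$t = 121$ ($t = \left(-16 + 5\right)^{2} = \left(-11\right)^{2} = 121$)
$X{\left(o,H \right)} = 605 + 5 H + 5 o$ ($X{\left(o,H \right)} = 5 \left(\left(o + H\right) + 121\right) = 5 \left(\left(H + o\right) + 121\right) = 5 \left(121 + H + o\right) = 605 + 5 H + 5 o$)
$X{\left(-14,3 \right)} + \left(\left(93 - \frac{122}{131}\right) + w{\left(9,-3 \right)}\right) = \left(605 + 5 \cdot 3 + 5 \left(-14\right)\right) + \left(\left(93 - \frac{122}{131}\right) - 3\right) = \left(605 + 15 - 70\right) + \left(\left(93 - \frac{122}{131}\right) - 3\right) = 550 + \left(\left(93 - \frac{122}{131}\right) - 3\right) = 550 + \left(\frac{12061}{131} - 3\right) = 550 + \frac{11668}{131} = \frac{83718}{131}$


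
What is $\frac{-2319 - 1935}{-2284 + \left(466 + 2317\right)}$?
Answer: $- \frac{4254}{499} \approx -8.5251$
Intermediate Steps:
$\frac{-2319 - 1935}{-2284 + \left(466 + 2317\right)} = - \frac{4254}{-2284 + 2783} = - \frac{4254}{499}$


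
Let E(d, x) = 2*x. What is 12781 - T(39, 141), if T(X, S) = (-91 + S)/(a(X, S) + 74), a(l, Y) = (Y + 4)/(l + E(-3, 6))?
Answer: 50086189/3919 ≈ 12780.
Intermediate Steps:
a(l, Y) = (4 + Y)/(12 + l) (a(l, Y) = (Y + 4)/(l + 2*6) = (4 + Y)/(l + 12) = (4 + Y)/(12 + l))
T(X, S) = (-91 + S)/(74 + (4 + S)/(12 + X)) (T(X, S) = (-91 + S)/((4 + S)/(12 + X) + 74) = (-91 + S)/(74 + (4 + S)/(12 + X)))
12781 - T(39, 141) = 12781 - (-91 + 141)*(12 + 39)/(892 + 141 + 74*39) = 12781 - 50*51/(892 + 141 + 2886) = 12781 - 50*51/3919 = 12781 - 1*2550/3919 = 12781 - 2550/3919 = 50086189/3919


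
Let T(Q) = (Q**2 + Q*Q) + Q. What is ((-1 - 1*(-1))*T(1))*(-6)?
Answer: 0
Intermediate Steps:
T(Q) = Q + 2*Q**2 (T(Q) = (Q**2 + Q**2) + Q = 2*Q**2 + Q = Q + 2*Q**2)
((-1 - 1*(-1))*T(1))*(-6) = ((-1 - 1*(-1))*(1*(1 + 2*1)))*(-6) = ((-1 + 1)*(1*(1 + 2)))*(-6) = (0*(1*3))*(-6) = (0*3)*(-6) = 0*(-6) = 0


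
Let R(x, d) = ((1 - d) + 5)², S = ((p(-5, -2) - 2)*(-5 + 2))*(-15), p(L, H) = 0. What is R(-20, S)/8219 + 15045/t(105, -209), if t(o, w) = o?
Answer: 8308169/57533 ≈ 144.41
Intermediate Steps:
S = -90 (S = ((0 - 2)*(-5 + 2))*(-15) = -2*(-3)*(-15) = 6*(-15) = -90)
R(x, d) = (6 - d)²
R(-20, S)/8219 + 15045/t(105, -209) = (-6 - 90)²/8219 + 15045/105 = (-96)²*(1/8219) + 15045*(1/105) = 9216*(1/8219) + 1003/7 = 9216/8219 + 1003/7 = 8308169/57533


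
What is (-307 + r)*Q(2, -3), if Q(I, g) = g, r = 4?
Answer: 909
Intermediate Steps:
(-307 + r)*Q(2, -3) = (-307 + 4)*(-3) = -303*(-3) = 909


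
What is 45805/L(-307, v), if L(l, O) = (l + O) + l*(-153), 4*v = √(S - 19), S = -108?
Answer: 34199112320/34840462463 - 183220*I*√127/34840462463 ≈ 0.98159 - 5.9264e-5*I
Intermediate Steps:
v = I*√127/4 (v = √(-108 - 19)/4 = √(-127)/4 = (I*√127)/4 = I*√127/4 ≈ 2.8174*I)
L(l, O) = O - 152*l (L(l, O) = (O + l) - 153*l = O - 152*l)
45805/L(-307, v) = 45805/(I*√127/4 - 152*(-307)) = 45805/(I*√127/4 + 46664) = 45805/(46664 + I*√127/4)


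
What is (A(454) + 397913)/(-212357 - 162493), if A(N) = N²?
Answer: -201343/124950 ≈ -1.6114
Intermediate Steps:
(A(454) + 397913)/(-212357 - 162493) = (454² + 397913)/(-212357 - 162493) = (206116 + 397913)/(-374850) = 604029*(-1/374850) = -201343/124950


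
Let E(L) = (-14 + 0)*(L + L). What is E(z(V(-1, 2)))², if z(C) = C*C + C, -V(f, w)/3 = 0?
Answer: 0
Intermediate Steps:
V(f, w) = 0 (V(f, w) = -3*0 = 0)
z(C) = C + C² (z(C) = C² + C = C + C²)
E(L) = -28*L
E(z(V(-1, 2)))² = (-0*(1 + 0))² = (-0)² = (-28*0)² = 0² = 0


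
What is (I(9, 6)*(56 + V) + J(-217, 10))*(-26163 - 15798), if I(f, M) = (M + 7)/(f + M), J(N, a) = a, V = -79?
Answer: 2084063/5 ≈ 4.1681e+5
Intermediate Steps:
I(f, M) = (7 + M)/(M + f)
(I(9, 6)*(56 + V) + J(-217, 10))*(-26163 - 15798) = (((7 + 6)/(6 + 9))*(56 - 79) + 10)*(-26163 - 15798) = ((13/15)*(-23) + 10)*(-41961) = (-299/15 + 10)*(-41961) = -149/15*(-41961) = 2084063/5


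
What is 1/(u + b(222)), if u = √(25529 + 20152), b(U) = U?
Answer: 74/1201 - √45681/3603 ≈ 0.0022950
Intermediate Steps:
u = √45681 ≈ 213.73
1/(u + b(222)) = 1/(√45681 + 222) = 1/(222 + √45681)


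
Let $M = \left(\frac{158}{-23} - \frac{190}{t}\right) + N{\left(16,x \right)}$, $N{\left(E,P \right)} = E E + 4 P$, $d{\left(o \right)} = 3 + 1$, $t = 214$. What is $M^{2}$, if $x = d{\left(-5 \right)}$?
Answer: $\frac{422891390601}{6056521} \approx 69824.0$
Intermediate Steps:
$d{\left(o \right)} = 4$
$x = 4$
$N{\left(E,P \right)} = E^{2} + 4 P$
$M = \frac{650301}{2461}$ ($M = \left(\frac{158}{-23} - \frac{190}{214}\right) + \left(16^{2} + 4 \cdot 4\right) = \left(158 \left(- \frac{1}{23}\right) - \frac{95}{107}\right) + \left(256 + 16\right) = \left(- \frac{158}{23} - \frac{95}{107}\right) + 272 = - \frac{19091}{2461} + 272 = \frac{650301}{2461} \approx 264.24$)
$M^{2} = \left(\frac{650301}{2461}\right)^{2} = \frac{422891390601}{6056521}$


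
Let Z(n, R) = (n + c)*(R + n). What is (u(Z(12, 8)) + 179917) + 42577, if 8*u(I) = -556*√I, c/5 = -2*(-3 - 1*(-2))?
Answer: 222494 - 139*√110 ≈ 2.2104e+5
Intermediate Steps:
c = 10 (c = 5*(-2*(-3 - 1*(-2))) = 5*(-2*(-3 + 2)) = 5*(-2*(-1)) = 5*2 = 10)
Z(n, R) = (10 + n)*(R + n) (Z(n, R) = (n + 10)*(R + n) = (10 + n)*(R + n))
u(I) = -139*√I/2 (u(I) = (-556*√I)/8 = -139*√I/2)
(u(Z(12, 8)) + 179917) + 42577 = (-139*√(12² + 10*8 + 10*12 + 8*12)/2 + 179917) + 42577 = (-139*√(144 + 80 + 120 + 96)/2 + 179917) + 42577 = (-139*√110 + 179917) + 42577 = (179917 - 139*√110) + 42577 = 222494 - 139*√110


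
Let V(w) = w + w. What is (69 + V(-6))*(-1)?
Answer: -57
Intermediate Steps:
V(w) = 2*w
(69 + V(-6))*(-1) = (69 + 2*(-6))*(-1) = (69 - 12)*(-1) = 57*(-1) = -57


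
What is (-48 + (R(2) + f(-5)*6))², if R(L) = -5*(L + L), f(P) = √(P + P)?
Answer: 4264 - 816*I*√10 ≈ 4264.0 - 2580.4*I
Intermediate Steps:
f(P) = √2*√P (f(P) = √(2*P) = √2*√P)
R(L) = -10*L
(-48 + (R(2) + f(-5)*6))² = (-48 + (-10*2 + (√2*√(-5))*6))² = (-48 + (-20 + (√2*(I*√5))*6))² = (-48 + (-20 + (I*√10)*6))² = (-48 + (-20 + 6*I*√10))² = (-68 + 6*I*√10)²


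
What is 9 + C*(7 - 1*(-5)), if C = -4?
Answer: -39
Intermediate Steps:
9 + C*(7 - 1*(-5)) = 9 - 4*(7 - 1*(-5)) = 9 - 4*(7 + 5) = 9 - 4*12 = 9 - 48 = -39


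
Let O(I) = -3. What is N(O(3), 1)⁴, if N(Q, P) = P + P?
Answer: 16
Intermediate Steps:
N(Q, P) = 2*P
N(O(3), 1)⁴ = (2*1)⁴ = 2⁴ = 16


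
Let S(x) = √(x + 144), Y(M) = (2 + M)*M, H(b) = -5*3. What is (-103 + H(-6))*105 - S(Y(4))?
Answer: -12390 - 2*√42 ≈ -12403.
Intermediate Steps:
H(b) = -15
Y(M) = M*(2 + M)
S(x) = √(144 + x)
(-103 + H(-6))*105 - S(Y(4)) = (-103 - 15)*105 - √(144 + 4*(2 + 4)) = -118*105 - √(144 + 4*6) = -12390 - √(144 + 24) = -12390 - √168 = -12390 - 2*√42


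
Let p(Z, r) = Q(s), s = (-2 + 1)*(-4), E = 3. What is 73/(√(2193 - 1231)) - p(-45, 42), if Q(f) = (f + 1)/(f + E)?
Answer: -5/7 + 73*√962/962 ≈ 1.6393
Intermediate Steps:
s = 4 (s = -1*(-4) = 4)
Q(f) = (1 + f)/(3 + f) (Q(f) = (f + 1)/(f + 3) = (1 + f)/(3 + f))
p(Z, r) = 5/7 (p(Z, r) = (1 + 4)/(3 + 4) = 5/7)
73/(√(2193 - 1231)) - p(-45, 42) = 73/(√(2193 - 1231)) - 1*5/7 = 73/(√962) - 5/7 = 73*(√962/962) - 5/7 = 73*√962/962 - 5/7 = -5/7 + 73*√962/962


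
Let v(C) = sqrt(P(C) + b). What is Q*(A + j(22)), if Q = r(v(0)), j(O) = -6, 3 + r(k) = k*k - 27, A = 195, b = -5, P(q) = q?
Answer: -6615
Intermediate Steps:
v(C) = sqrt(-5 + C) (v(C) = sqrt(C - 5) = sqrt(-5 + C))
r(k) = -30 + k**2 (r(k) = -3 + (k*k - 27) = -3 + (k**2 - 27) = -3 + (-27 + k**2) = -30 + k**2)
Q = -35 (Q = -30 + (sqrt(-5 + 0))**2 = -30 + (sqrt(-5))**2 = -30 + (I*sqrt(5))**2 = -30 - 5 = -35)
Q*(A + j(22)) = -35*(195 - 6) = -35*189 = -6615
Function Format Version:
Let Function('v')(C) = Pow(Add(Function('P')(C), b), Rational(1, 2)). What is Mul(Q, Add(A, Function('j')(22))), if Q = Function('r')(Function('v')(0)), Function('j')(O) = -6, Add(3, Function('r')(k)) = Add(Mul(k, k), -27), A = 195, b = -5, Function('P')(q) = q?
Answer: -6615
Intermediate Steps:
Function('v')(C) = Pow(Add(-5, C), Rational(1, 2)) (Function('v')(C) = Pow(Add(C, -5), Rational(1, 2)) = Pow(Add(-5, C), Rational(1, 2)))
Function('r')(k) = Add(-30, Pow(k, 2)) (Function('r')(k) = Add(-3, Add(Mul(k, k), -27)) = Add(-3, Add(Pow(k, 2), -27)) = Add(-3, Add(-27, Pow(k, 2))) = Add(-30, Pow(k, 2)))
Q = -35 (Q = Add(-30, Pow(Pow(Add(-5, 0), Rational(1, 2)), 2)) = Add(-30, Pow(Pow(-5, Rational(1, 2)), 2)) = Add(-30, Pow(Mul(I, Pow(5, Rational(1, 2))), 2)) = Add(-30, -5) = -35)
Mul(Q, Add(A, Function('j')(22))) = Mul(-35, Add(195, -6)) = Mul(-35, 189) = -6615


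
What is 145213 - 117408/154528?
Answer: 701229908/4829 ≈ 1.4521e+5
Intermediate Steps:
145213 - 117408/154528 = 145213 - 1*3669/4829 = 145213 - 3669/4829 = 701229908/4829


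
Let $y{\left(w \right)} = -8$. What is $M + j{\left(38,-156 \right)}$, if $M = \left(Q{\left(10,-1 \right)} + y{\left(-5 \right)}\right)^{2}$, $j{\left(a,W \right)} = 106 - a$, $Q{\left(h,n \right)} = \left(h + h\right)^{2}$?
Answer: $153732$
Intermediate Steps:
$Q{\left(h,n \right)} = 4 h^{2}$ ($Q{\left(h,n \right)} = \left(2 h\right)^{2} = 4 h^{2}$)
$M = 153664$ ($M = \left(4 \cdot 10^{2} - 8\right)^{2} = \left(4 \cdot 100 - 8\right)^{2} = \left(400 - 8\right)^{2} = 392^{2} = 153664$)
$M + j{\left(38,-156 \right)} = 153664 + \left(106 - 38\right) = 153664 + 68 = 153732$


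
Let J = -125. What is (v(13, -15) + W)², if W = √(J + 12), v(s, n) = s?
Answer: (13 + I*√113)² ≈ 56.0 + 276.38*I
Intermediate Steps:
W = I*√113 (W = √(-125 + 12) = √(-113) = I*√113 ≈ 10.63*I)
(v(13, -15) + W)² = (13 + I*√113)²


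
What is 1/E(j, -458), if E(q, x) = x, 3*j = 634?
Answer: -1/458 ≈ -0.0021834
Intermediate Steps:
j = 634/3 (j = (⅓)*634 = 634/3 ≈ 211.33)
1/E(j, -458) = 1/(-458) = -1/458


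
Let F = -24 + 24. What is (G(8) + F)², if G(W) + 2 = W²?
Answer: 3844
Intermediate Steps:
G(W) = -2 + W²
F = 0
(G(8) + F)² = ((-2 + 8²) + 0)² = ((-2 + 64) + 0)² = (62 + 0)² = 62² = 3844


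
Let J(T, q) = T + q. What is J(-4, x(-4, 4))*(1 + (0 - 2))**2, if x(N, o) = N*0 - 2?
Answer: -6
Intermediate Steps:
x(N, o) = -2 (x(N, o) = 0 - 2 = -2)
J(-4, x(-4, 4))*(1 + (0 - 2))**2 = (-4 - 2)*(1 + (0 - 2))**2 = -6*(1 - 2)**2 = -6*(-1)**2 = -6*1 = -6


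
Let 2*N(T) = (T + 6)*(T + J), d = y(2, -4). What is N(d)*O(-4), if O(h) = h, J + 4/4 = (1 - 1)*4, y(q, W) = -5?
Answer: 12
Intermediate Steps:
J = -1 (J = -1 + (1 - 1)*4 = -1 + 0*4 = -1 + 0 = -1)
d = -5
N(T) = (-1 + T)*(6 + T)/2 (N(T) = ((T + 6)*(T - 1))/2 = ((6 + T)*(-1 + T))/2 = ((-1 + T)*(6 + T))/2 = (-1 + T)*(6 + T)/2)
N(d)*O(-4) = (-3 + (½)*(-5)² + (5/2)*(-5))*(-4) = (-3 + (½)*25 - 25/2)*(-4) = (-3 + 25/2 - 25/2)*(-4) = -3*(-4) = 12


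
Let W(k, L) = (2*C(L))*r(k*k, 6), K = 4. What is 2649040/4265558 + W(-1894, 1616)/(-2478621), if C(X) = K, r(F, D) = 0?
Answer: 1324520/2132779 ≈ 0.62103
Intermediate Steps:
C(X) = 4
W(k, L) = 0 (W(k, L) = (2*4)*0 = 8*0 = 0)
2649040/4265558 + W(-1894, 1616)/(-2478621) = 2649040/4265558 + 0/(-2478621) = 2649040*(1/4265558) + 0*(-1/2478621) = 1324520/2132779 + 0 = 1324520/2132779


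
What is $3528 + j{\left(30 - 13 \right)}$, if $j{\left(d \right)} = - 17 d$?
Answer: $3239$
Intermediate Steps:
$3528 + j{\left(30 - 13 \right)} = 3528 - 17 \left(30 - 13\right) = 3528 - 289 = 3239$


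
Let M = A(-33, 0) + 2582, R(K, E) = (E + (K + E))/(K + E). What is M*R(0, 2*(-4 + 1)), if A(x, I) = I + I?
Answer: 5164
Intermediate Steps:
A(x, I) = 2*I
R(K, E) = (K + 2*E)/(E + K) (R(K, E) = (E + (E + K))/(E + K) = (K + 2*E)/(E + K))
M = 2582 (M = 2*0 + 2582 = 0 + 2582 = 2582)
M*R(0, 2*(-4 + 1)) = 2582*((0 + 2*(2*(-4 + 1)))/(2*(-4 + 1) + 0)) = 2582*((0 + 2*(2*(-3)))/(2*(-3) + 0)) = 2582*((0 + 2*(-6))/(-6 + 0)) = 2582*((0 - 12)/(-6)) = 2582*(-⅙*(-12)) = 2582*2 = 5164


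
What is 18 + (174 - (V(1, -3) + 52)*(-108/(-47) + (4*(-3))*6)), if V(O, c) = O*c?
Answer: 169548/47 ≈ 3607.4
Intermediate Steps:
18 + (174 - (V(1, -3) + 52)*(-108/(-47) + (4*(-3))*6)) = 18 + (174 - (1*(-3) + 52)*(-108/(-47) + (4*(-3))*6)) = 18 + (174 - (-3 + 52)*(-108*(-1/47) - 12*6)) = 18 + (174 - 49*(108/47 - 72)) = 18 + (174 - 49*(-3276)/47) = 18 + (174 - 1*(-160524/47)) = 18 + (174 + 160524/47) = 18 + 168702/47 = 169548/47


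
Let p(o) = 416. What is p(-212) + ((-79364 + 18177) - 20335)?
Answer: -81106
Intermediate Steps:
p(-212) + ((-79364 + 18177) - 20335) = 416 + ((-79364 + 18177) - 20335) = 416 + (-61187 - 20335) = 416 - 81522 = -81106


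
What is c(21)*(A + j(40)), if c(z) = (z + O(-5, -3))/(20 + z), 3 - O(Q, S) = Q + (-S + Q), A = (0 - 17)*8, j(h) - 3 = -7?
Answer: -4340/41 ≈ -105.85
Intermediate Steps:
j(h) = -4 (j(h) = 3 - 7 = -4)
A = -136 (A = -17*8 = -136)
O(Q, S) = 3 + S - 2*Q (O(Q, S) = 3 - (Q + (-S + Q)) = 3 - (Q + (Q - S)) = 3 - (-S + 2*Q) = 3 + (S - 2*Q) = 3 + S - 2*Q)
c(z) = (10 + z)/(20 + z) (c(z) = (z + (3 - 3 - 2*(-5)))/(20 + z) = (z + (3 - 3 + 10))/(20 + z) = (z + 10)/(20 + z) = (10 + z)/(20 + z))
c(21)*(A + j(40)) = ((10 + 21)/(20 + 21))*(-136 - 4) = (31/41)*(-140) = -4340/41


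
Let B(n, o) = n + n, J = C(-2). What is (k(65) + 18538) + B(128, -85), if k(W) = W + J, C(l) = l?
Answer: 18857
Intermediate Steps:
J = -2
B(n, o) = 2*n
k(W) = -2 + W (k(W) = W - 2 = -2 + W)
(k(65) + 18538) + B(128, -85) = ((-2 + 65) + 18538) + 2*128 = (63 + 18538) + 256 = 18601 + 256 = 18857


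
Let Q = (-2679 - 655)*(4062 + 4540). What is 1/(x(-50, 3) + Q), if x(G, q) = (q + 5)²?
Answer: -1/28679004 ≈ -3.4869e-8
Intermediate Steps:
Q = -28679068 (Q = -3334*8602 = -28679068)
x(G, q) = (5 + q)²
1/(x(-50, 3) + Q) = 1/((5 + 3)² - 28679068) = 1/(8² - 28679068) = 1/(64 - 28679068) = 1/(-28679004) = -1/28679004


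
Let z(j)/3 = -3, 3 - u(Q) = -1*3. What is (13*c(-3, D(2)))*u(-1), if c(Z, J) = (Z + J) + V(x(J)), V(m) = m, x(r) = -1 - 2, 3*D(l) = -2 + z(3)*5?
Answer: -1690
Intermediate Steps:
u(Q) = 6 (u(Q) = 3 - (-1)*3 = 3 - 1*(-3) = 3 + 3 = 6)
z(j) = -9 (z(j) = 3*(-3) = -9)
D(l) = -47/3 (D(l) = (-2 - 9*5)/3 = (-2 - 45)/3 = (⅓)*(-47) = -47/3)
x(r) = -3
c(Z, J) = -3 + J + Z (c(Z, J) = (Z + J) - 3 = (J + Z) - 3 = -3 + J + Z)
(13*c(-3, D(2)))*u(-1) = (13*(-3 - 47/3 - 3))*6 = (13*(-65/3))*6 = -845/3*6 = -1690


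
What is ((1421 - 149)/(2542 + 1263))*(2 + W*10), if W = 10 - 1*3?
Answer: 91584/3805 ≈ 24.069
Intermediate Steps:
W = 7 (W = 10 - 3 = 7)
((1421 - 149)/(2542 + 1263))*(2 + W*10) = ((1421 - 149)/(2542 + 1263))*(2 + 7*10) = (1272/3805)*(2 + 70) = (1272*(1/3805))*72 = (1272/3805)*72 = 91584/3805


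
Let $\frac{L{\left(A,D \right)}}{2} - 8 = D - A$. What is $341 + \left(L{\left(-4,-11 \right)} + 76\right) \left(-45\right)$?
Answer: $-3169$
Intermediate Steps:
$L{\left(A,D \right)} = 16 - 2 A + 2 D$ ($L{\left(A,D \right)} = 16 + 2 \left(D - A\right) = 16 - \left(- 2 D + 2 A\right) = 16 - 2 A + 2 D$)
$341 + \left(L{\left(-4,-11 \right)} + 76\right) \left(-45\right) = 341 + \left(\left(16 - -8 + 2 \left(-11\right)\right) + 76\right) \left(-45\right) = 341 + \left(\left(16 + 8 - 22\right) + 76\right) \left(-45\right) = 341 + \left(2 + 76\right) \left(-45\right) = 341 + 78 \left(-45\right) = 341 - 3510 = -3169$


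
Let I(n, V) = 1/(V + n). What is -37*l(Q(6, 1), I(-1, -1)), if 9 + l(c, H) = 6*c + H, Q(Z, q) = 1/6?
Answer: 629/2 ≈ 314.50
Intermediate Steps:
Q(Z, q) = ⅙
l(c, H) = -9 + H + 6*c (l(c, H) = -9 + (6*c + H) = -9 + (H + 6*c) = -9 + H + 6*c)
-37*l(Q(6, 1), I(-1, -1)) = -37*(-9 + 1/(-1 - 1) + 6*(⅙)) = -37*(-9 + 1/(-2) + 1) = -37*(-9 - ½ + 1) = -37*(-17/2) = 629/2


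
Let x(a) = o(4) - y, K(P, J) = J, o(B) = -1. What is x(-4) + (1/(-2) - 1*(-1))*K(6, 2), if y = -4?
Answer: 4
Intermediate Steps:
x(a) = 3 (x(a) = -1 - 1*(-4) = -1 + 4 = 3)
x(-4) + (1/(-2) - 1*(-1))*K(6, 2) = 3 + (1/(-2) - 1*(-1))*2 = 3 + (-1/2 + 1)*2 = 3 + (1/2)*2 = 3 + 1 = 4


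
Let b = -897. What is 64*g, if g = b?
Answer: -57408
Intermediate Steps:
g = -897
64*g = 64*(-897) = -57408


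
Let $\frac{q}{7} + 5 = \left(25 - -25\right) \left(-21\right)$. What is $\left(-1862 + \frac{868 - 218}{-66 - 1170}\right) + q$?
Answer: $- \frac{5714971}{618} \approx -9247.5$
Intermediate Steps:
$q = -7385$ ($q = -35 + 7 \left(25 - -25\right) \left(-21\right) = -35 + 7 \left(25 + 25\right) \left(-21\right) = -35 + 7 \cdot 50 \left(-21\right) = -35 + 7 \left(-1050\right) = -35 - 7350 = -7385$)
$\left(-1862 + \frac{868 - 218}{-66 - 1170}\right) + q = \left(-1862 + \frac{868 - 218}{-66 - 1170}\right) - 7385 = \left(-1862 + \frac{650}{-1236}\right) - 7385 = \left(-1862 + 650 \left(- \frac{1}{1236}\right)\right) - 7385 = \left(-1862 - \frac{325}{618}\right) - 7385 = - \frac{1151041}{618} - 7385 = - \frac{5714971}{618}$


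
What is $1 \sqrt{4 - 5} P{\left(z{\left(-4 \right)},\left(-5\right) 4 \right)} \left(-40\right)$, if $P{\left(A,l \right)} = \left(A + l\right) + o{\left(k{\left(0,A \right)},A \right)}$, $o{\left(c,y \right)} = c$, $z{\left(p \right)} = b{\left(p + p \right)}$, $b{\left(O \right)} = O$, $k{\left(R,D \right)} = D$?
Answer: $1440 i \approx 1440.0 i$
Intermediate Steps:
$z{\left(p \right)} = 2 p$ ($z{\left(p \right)} = p + p = 2 p$)
$P{\left(A,l \right)} = l + 2 A$ ($P{\left(A,l \right)} = \left(A + l\right) + A = l + 2 A$)
$1 \sqrt{4 - 5} P{\left(z{\left(-4 \right)},\left(-5\right) 4 \right)} \left(-40\right) = 1 \sqrt{4 - 5} \left(\left(-5\right) 4 + 2 \cdot 2 \left(-4\right)\right) \left(-40\right) = 1 \sqrt{-1} \left(-20 + 2 \left(-8\right)\right) \left(-40\right) = 1 i \left(-20 - 16\right) \left(-40\right) = i \left(-36\right) \left(-40\right) = - 36 i \left(-40\right) = 1440 i$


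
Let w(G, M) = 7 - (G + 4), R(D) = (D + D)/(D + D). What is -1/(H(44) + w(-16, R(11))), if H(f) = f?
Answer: -1/63 ≈ -0.015873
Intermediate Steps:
R(D) = 1 (R(D) = (2*D)/((2*D)) = (2*D)*(1/(2*D)) = 1)
w(G, M) = 3 - G (w(G, M) = 7 - (4 + G) = 7 + (-4 - G) = 3 - G)
-1/(H(44) + w(-16, R(11))) = -1/(44 + (3 - 1*(-16))) = -1/(44 + (3 + 16)) = -1/(44 + 19) = -1/63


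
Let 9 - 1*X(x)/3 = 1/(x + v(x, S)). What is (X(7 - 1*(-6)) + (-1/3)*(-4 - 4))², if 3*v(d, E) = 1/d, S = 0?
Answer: 2012509321/2322576 ≈ 866.50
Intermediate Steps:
v(d, E) = 1/(3*d)
X(x) = 27 - 3/(x + 1/(3*x))
(X(7 - 1*(-6)) + (-1/3)*(-4 - 4))² = (9*(3 + (7 - 1*(-6))*(-1 + 9*(7 - 1*(-6))))/(1 + 3*(7 - 1*(-6))²) + (-1/3)*(-4 - 4))² = (9*(3 + (7 + 6)*(-1 + 9*(7 + 6)))/(1 + 3*(7 + 6)²) - 1*⅓*(-8))² = (9*(3 + 13*(-1 + 9*13))/(1 + 3*13²) - ⅓*(-8))² = (9*(3 + 13*(-1 + 117))/(1 + 3*169) + 8/3)² = (9*(3 + 13*116)/(1 + 507) + 8/3)² = (9*(3 + 1508)/508 + 8/3)² = (9*(1/508)*1511 + 8/3)² = (13599/508 + 8/3)² = (44861/1524)² = 2012509321/2322576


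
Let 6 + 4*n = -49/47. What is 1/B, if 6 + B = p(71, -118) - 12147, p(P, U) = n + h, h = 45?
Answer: -188/2276635 ≈ -8.2578e-5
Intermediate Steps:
n = -331/188 (n = -3/2 + (-49/47)/4 = -3/2 + (-49*1/47)/4 = -3/2 + (¼)*(-49/47) = -3/2 - 49/188 = -331/188 ≈ -1.7606)
p(P, U) = 8129/188 (p(P, U) = -331/188 + 45 = 8129/188)
B = -2276635/188 (B = -6 + (8129/188 - 12147) = -6 - 2275507/188 = -2276635/188 ≈ -12110.)
1/B = 1/(-2276635/188) = -188/2276635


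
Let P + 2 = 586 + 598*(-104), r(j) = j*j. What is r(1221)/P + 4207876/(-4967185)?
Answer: -2554840625731/102006111160 ≈ -25.046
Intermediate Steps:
r(j) = j²
P = -61608 (P = -2 + (586 + 598*(-104)) = -2 + (586 - 62192) = -2 - 61606 = -61608)
r(1221)/P + 4207876/(-4967185) = 1221²/(-61608) + 4207876/(-4967185) = 1490841*(-1/61608) + 4207876*(-1/4967185) = -496947/20536 - 4207876/4967185 = -2554840625731/102006111160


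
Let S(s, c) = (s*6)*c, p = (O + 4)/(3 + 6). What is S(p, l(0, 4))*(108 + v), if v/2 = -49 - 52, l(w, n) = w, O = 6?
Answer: 0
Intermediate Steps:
p = 10/9 (p = (6 + 4)/(3 + 6) = 10/9 ≈ 1.1111)
S(s, c) = 6*c*s (S(s, c) = (6*s)*c = 6*c*s)
v = -202 (v = 2*(-49 - 52) = 2*(-101) = -202)
S(p, l(0, 4))*(108 + v) = (6*0*(10/9))*(108 - 202) = 0*(-94) = 0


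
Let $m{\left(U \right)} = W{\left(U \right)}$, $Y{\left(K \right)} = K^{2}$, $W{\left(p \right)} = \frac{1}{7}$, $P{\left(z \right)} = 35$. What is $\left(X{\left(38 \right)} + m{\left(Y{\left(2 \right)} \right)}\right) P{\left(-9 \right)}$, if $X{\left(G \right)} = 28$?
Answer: $985$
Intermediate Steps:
$W{\left(p \right)} = \frac{1}{7}$
$m{\left(U \right)} = \frac{1}{7}$
$\left(X{\left(38 \right)} + m{\left(Y{\left(2 \right)} \right)}\right) P{\left(-9 \right)} = \left(28 + \frac{1}{7}\right) 35 = \frac{197}{7} \cdot 35 = 985$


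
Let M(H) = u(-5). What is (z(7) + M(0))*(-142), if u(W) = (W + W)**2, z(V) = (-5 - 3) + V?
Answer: -14058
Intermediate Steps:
z(V) = -8 + V
u(W) = 4*W**2 (u(W) = (2*W)**2 = 4*W**2)
M(H) = 100 (M(H) = 4*(-5)**2 = 4*25 = 100)
(z(7) + M(0))*(-142) = ((-8 + 7) + 100)*(-142) = (-1 + 100)*(-142) = 99*(-142) = -14058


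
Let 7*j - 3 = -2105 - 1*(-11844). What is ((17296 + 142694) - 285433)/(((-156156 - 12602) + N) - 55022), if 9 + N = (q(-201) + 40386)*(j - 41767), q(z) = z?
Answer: 878101/11358932518 ≈ 7.7305e-5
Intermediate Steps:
j = 9742/7 (j = 3/7 + (-2105 - 1*(-11844))/7 = 3/7 + (-2105 + 11844)/7 = 3/7 + (1/7)*9739 = 3/7 + 9739/7 = 9742/7 ≈ 1391.7)
N = -11357366058/7 (N = -9 + (-201 + 40386)*(9742/7 - 41767) = -9 + 40185*(-282627/7) = -9 - 11357365995/7 = -11357366058/7 ≈ -1.6225e+9)
((17296 + 142694) - 285433)/(((-156156 - 12602) + N) - 55022) = ((17296 + 142694) - 285433)/(((-156156 - 12602) - 11357366058/7) - 55022) = (159990 - 285433)/((-168758 - 11357366058/7) - 55022) = -125443/(-11358547364/7 - 55022) = -125443/(-11358932518/7) = -125443*(-7/11358932518) = 878101/11358932518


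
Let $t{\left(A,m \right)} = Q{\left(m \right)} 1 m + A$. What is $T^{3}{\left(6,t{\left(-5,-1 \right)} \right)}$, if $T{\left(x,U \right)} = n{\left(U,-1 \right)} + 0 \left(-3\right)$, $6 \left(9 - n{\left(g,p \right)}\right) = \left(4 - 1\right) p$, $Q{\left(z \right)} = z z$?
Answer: $\frac{6859}{8} \approx 857.38$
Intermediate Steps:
$Q{\left(z \right)} = z^{2}$
$n{\left(g,p \right)} = 9 - \frac{p}{2}$ ($n{\left(g,p \right)} = 9 - \frac{\left(4 - 1\right) p}{6} = 9 - \frac{3 p}{6} = 9 - \frac{p}{2}$)
$t{\left(A,m \right)} = A + m^{3}$ ($t{\left(A,m \right)} = m^{2} \cdot 1 m + A = m^{2} m + A = m^{3} + A = A + m^{3}$)
$T{\left(x,U \right)} = \frac{19}{2}$ ($T{\left(x,U \right)} = \left(9 - - \frac{1}{2}\right) + 0 \left(-3\right) = \left(9 + \frac{1}{2}\right) + 0 = \frac{19}{2} + 0 = \frac{19}{2}$)
$T^{3}{\left(6,t{\left(-5,-1 \right)} \right)} = \left(\frac{19}{2}\right)^{3} = \frac{6859}{8}$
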